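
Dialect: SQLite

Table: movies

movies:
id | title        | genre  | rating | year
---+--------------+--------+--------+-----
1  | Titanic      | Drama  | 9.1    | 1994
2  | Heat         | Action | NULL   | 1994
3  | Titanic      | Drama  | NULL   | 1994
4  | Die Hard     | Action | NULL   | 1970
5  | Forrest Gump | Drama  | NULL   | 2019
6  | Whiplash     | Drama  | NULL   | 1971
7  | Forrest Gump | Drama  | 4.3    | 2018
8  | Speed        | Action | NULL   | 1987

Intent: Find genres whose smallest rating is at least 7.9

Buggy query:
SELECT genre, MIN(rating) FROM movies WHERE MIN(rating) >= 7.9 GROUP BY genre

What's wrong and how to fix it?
Bug: Aggregates like MIN are computed per group after WHERE runs

Fix: Replace WHERE with HAVING after the GROUP BY

Corrected query:
SELECT genre, MIN(rating) FROM movies GROUP BY genre HAVING MIN(rating) >= 7.9

Result:
(no rows)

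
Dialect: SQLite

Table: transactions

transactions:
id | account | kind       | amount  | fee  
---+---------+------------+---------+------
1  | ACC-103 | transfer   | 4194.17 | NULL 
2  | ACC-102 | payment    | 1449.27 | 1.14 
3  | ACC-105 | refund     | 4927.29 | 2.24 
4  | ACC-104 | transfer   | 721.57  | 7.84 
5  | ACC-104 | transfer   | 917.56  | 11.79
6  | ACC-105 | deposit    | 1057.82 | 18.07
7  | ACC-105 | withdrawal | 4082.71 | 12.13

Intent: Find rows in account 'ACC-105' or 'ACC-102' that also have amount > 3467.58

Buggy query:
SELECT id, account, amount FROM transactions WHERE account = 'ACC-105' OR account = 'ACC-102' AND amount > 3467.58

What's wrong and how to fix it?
Bug: AND binds tighter than OR, so this parses as account = 'ACC-105' OR (account = 'ACC-102' AND amount > 3467.58)

Fix: Add parentheses around the OR so the AND applies to both alternatives

Corrected query:
SELECT id, account, amount FROM transactions WHERE (account = 'ACC-105' OR account = 'ACC-102') AND amount > 3467.58

Result:
id | account | amount 
---+---------+--------
3  | ACC-105 | 4927.29
7  | ACC-105 | 4082.71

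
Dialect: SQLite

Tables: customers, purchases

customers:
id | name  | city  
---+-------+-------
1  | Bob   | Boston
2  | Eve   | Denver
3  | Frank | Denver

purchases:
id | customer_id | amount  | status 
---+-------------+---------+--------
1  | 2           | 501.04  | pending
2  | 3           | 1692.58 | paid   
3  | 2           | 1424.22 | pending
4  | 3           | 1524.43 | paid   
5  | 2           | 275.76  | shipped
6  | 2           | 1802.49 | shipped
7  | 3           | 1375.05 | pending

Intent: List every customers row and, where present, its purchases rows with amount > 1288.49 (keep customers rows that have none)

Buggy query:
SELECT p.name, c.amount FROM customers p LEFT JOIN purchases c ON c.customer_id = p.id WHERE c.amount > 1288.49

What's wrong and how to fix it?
Bug: A WHERE condition on the right-hand table after LEFT JOIN drops unmatched parents

Fix: Put 'c.amount > 1288.49' in the JOIN's ON clause instead of WHERE

Corrected query:
SELECT p.name, c.amount FROM customers p LEFT JOIN purchases c ON c.customer_id = p.id AND c.amount > 1288.49

Result:
name  | amount 
------+--------
Bob   | NULL   
Eve   | 1424.22
Eve   | 1802.49
Frank | 1375.05
Frank | 1524.43
Frank | 1692.58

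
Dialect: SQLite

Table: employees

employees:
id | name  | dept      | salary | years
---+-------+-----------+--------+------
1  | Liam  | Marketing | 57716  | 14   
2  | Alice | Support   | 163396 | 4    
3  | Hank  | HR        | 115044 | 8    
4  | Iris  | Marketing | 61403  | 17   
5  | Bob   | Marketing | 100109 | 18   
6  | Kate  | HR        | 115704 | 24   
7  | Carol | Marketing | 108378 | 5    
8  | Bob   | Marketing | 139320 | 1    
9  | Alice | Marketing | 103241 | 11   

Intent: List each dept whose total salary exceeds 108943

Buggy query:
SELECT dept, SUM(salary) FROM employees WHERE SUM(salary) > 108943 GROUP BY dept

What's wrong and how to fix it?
Bug: Aggregate functions cannot appear in a WHERE clause

Fix: Use HAVING (which filters groups after aggregation) instead of WHERE

Corrected query:
SELECT dept, SUM(salary) FROM employees GROUP BY dept HAVING SUM(salary) > 108943

Result:
dept      | SUM(salary)
----------+------------
HR        | 230748     
Marketing | 570167     
Support   | 163396     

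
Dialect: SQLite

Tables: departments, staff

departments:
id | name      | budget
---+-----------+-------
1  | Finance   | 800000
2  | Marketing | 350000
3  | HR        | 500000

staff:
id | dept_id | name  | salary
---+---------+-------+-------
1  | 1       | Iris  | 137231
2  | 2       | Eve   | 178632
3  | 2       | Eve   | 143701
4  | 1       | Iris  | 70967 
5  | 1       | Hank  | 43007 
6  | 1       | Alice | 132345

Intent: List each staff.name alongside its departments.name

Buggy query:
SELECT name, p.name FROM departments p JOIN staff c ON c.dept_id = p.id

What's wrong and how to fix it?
Bug: Both tables have a 'name' column; the unqualified reference is ambiguous

Fix: Prefix ambiguous columns with the table alias

Corrected query:
SELECT c.name, p.name FROM departments p JOIN staff c ON c.dept_id = p.id

Result:
name  | name     
------+----------
Iris  | Finance  
Eve   | Marketing
Eve   | Marketing
Iris  | Finance  
Hank  | Finance  
Alice | Finance  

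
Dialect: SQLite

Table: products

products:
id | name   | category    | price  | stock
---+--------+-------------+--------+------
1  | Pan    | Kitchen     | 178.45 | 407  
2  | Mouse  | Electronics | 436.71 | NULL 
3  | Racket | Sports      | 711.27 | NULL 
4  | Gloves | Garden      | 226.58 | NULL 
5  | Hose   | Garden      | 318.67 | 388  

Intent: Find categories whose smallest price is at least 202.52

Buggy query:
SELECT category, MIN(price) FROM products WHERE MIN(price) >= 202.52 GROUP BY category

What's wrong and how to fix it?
Bug: Aggregates like MIN are computed per group after WHERE runs

Fix: Replace WHERE with HAVING after the GROUP BY

Corrected query:
SELECT category, MIN(price) FROM products GROUP BY category HAVING MIN(price) >= 202.52

Result:
category    | MIN(price)
------------+-----------
Electronics | 436.71    
Garden      | 226.58    
Sports      | 711.27    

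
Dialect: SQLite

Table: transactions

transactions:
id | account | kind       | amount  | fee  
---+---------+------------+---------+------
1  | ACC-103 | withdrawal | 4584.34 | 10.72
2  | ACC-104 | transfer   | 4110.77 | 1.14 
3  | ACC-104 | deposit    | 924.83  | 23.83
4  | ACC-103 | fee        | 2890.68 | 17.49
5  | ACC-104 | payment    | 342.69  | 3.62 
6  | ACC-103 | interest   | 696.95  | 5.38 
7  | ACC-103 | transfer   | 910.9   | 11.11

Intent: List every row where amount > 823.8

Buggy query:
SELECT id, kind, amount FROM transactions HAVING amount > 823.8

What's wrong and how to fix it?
Bug: This is a non-aggregate query (no GROUP BY, no aggregates), so in SQLite the HAVING clause is invalid here; a row-level condition belongs in WHERE

Fix: Use WHERE for row-level filtering

Corrected query:
SELECT id, kind, amount FROM transactions WHERE amount > 823.8

Result:
id | kind       | amount 
---+------------+--------
1  | withdrawal | 4584.34
2  | transfer   | 4110.77
3  | deposit    | 924.83 
4  | fee        | 2890.68
7  | transfer   | 910.9  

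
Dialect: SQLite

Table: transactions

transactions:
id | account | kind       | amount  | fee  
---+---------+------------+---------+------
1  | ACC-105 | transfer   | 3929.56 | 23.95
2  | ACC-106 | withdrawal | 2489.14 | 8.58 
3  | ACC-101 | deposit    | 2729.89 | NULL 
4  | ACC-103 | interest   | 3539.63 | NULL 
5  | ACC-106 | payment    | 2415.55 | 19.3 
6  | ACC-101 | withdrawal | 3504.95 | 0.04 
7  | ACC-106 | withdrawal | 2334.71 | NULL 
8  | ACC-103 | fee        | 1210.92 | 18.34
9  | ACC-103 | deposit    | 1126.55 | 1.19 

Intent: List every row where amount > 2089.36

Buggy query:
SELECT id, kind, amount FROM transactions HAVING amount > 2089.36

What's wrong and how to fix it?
Bug: HAVING filters the output of aggregation, but this query has no GROUP BY and no aggregate functions, so SQLite rejects it (HAVING clause on a non-aggregate query); the condition here is per row

Fix: Use WHERE for row-level filtering

Corrected query:
SELECT id, kind, amount FROM transactions WHERE amount > 2089.36

Result:
id | kind       | amount 
---+------------+--------
1  | transfer   | 3929.56
2  | withdrawal | 2489.14
3  | deposit    | 2729.89
4  | interest   | 3539.63
5  | payment    | 2415.55
6  | withdrawal | 3504.95
7  | withdrawal | 2334.71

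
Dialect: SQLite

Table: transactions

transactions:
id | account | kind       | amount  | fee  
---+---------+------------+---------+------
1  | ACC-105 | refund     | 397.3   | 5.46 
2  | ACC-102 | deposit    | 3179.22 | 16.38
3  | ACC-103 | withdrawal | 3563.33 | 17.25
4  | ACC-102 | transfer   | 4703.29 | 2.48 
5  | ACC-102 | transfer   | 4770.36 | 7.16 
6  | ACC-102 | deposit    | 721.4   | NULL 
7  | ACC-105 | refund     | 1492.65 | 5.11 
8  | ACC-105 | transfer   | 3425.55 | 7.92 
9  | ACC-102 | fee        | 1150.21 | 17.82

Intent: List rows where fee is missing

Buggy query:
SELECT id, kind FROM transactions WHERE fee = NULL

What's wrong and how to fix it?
Bug: '= NULL' is always unknown in SQL three-valued logic, so no rows match

Fix: Replace '= NULL' with 'IS NULL'

Corrected query:
SELECT id, kind FROM transactions WHERE fee IS NULL

Result:
id | kind   
---+--------
6  | deposit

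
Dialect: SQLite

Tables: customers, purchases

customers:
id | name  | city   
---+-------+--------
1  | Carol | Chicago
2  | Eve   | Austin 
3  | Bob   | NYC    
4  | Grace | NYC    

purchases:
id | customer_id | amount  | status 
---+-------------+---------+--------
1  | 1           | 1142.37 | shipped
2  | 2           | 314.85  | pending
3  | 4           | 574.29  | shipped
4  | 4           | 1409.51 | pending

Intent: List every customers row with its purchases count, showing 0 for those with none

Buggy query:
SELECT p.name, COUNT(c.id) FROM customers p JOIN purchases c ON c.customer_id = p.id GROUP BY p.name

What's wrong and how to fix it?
Bug: An inner join excludes parents with zero children

Fix: Use LEFT JOIN so parents without children still appear (COUNT(c.id) gives 0)

Corrected query:
SELECT p.name, COUNT(c.id) FROM customers p LEFT JOIN purchases c ON c.customer_id = p.id GROUP BY p.name

Result:
name  | COUNT(c.id)
------+------------
Bob   | 0          
Carol | 1          
Eve   | 1          
Grace | 2          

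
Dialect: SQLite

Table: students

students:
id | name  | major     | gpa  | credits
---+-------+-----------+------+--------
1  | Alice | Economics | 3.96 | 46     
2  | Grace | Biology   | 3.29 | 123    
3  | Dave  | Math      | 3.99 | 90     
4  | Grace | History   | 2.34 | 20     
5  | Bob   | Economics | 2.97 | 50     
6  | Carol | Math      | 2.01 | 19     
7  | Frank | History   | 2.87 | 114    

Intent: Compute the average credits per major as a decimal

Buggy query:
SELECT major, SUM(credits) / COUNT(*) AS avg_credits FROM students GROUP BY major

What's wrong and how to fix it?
Bug: SUM(credits) and COUNT(*) are both integers; the division truncates the fractional part

Fix: Cast one side to REAL so the division keeps the fractional part

Corrected query:
SELECT major, SUM(credits) * 1.0 / COUNT(*) AS avg_credits FROM students GROUP BY major

Result:
major     | avg_credits
----------+------------
Biology   | 123        
Economics | 48         
History   | 67         
Math      | 54.5       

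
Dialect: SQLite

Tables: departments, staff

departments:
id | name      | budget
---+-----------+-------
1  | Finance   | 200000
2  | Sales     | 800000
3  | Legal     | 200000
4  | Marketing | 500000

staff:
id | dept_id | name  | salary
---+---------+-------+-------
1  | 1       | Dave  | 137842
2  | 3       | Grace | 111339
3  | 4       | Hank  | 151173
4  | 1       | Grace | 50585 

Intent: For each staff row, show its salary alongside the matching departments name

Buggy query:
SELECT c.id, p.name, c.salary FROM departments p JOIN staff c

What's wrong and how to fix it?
Bug: Missing join condition: each staff row is matched to all departments rows instead of just its own

Fix: Specify the join condition linking the foreign key to the parent id

Corrected query:
SELECT c.id, p.name, c.salary FROM departments p JOIN staff c ON c.dept_id = p.id

Result:
id | name      | salary
---+-----------+-------
1  | Finance   | 137842
2  | Legal     | 111339
3  | Marketing | 151173
4  | Finance   | 50585 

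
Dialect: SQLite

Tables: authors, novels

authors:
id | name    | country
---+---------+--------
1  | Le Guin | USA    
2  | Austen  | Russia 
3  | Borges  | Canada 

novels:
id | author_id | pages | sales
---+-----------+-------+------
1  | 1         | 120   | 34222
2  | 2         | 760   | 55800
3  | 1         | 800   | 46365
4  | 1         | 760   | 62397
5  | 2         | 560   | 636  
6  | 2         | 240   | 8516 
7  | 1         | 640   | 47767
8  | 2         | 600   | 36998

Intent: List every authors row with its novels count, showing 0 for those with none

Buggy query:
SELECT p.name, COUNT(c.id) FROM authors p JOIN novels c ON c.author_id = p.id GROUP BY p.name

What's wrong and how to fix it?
Bug: An inner join excludes parents with zero children

Fix: Switch to LEFT JOIN to retain unmatched parent rows

Corrected query:
SELECT p.name, COUNT(c.id) FROM authors p LEFT JOIN novels c ON c.author_id = p.id GROUP BY p.name

Result:
name    | COUNT(c.id)
--------+------------
Austen  | 4          
Borges  | 0          
Le Guin | 4          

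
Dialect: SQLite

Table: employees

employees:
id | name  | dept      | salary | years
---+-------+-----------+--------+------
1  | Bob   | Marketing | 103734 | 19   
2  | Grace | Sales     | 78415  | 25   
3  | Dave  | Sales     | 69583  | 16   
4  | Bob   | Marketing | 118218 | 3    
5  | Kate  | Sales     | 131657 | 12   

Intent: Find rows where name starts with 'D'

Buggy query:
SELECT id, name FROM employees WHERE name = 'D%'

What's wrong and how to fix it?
Bug: Wildcards only work with LIKE; '=' treats '%' as a literal character

Fix: Replace '=' with LIKE so 'D%' is treated as a pattern

Corrected query:
SELECT id, name FROM employees WHERE name LIKE 'D%'

Result:
id | name
---+-----
3  | Dave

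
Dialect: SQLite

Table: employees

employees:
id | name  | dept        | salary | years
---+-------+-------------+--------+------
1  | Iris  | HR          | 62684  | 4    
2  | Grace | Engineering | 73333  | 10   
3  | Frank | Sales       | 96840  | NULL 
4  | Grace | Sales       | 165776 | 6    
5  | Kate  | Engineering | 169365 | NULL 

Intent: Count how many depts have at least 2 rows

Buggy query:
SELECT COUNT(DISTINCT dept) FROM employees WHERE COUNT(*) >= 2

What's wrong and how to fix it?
Bug: WHERE filters individual rows, not groups, so a group-level COUNT is invalid there

Fix: Group first with HAVING COUNT(*) >= 2, then COUNT the resulting groups

Corrected query:
SELECT COUNT(*) FROM (SELECT dept FROM employees GROUP BY dept HAVING COUNT(*) >= 2)

Result:
COUNT(*)
--------
2       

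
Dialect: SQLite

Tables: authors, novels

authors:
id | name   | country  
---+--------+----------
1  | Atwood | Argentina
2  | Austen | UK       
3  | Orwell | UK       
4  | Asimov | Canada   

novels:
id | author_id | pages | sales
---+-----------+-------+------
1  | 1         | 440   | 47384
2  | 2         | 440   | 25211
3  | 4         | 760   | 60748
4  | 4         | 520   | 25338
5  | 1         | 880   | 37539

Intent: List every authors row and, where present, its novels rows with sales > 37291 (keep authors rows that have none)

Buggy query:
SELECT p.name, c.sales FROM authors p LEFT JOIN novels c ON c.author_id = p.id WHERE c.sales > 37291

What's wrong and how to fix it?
Bug: Filtering c.sales in WHERE discards the NULL rows produced by LEFT JOIN, turning it into an inner join

Fix: Move the right-table condition into the ON clause so unmatched parents are kept

Corrected query:
SELECT p.name, c.sales FROM authors p LEFT JOIN novels c ON c.author_id = p.id AND c.sales > 37291

Result:
name   | sales
-------+------
Atwood | 37539
Atwood | 47384
Austen | NULL 
Orwell | NULL 
Asimov | 60748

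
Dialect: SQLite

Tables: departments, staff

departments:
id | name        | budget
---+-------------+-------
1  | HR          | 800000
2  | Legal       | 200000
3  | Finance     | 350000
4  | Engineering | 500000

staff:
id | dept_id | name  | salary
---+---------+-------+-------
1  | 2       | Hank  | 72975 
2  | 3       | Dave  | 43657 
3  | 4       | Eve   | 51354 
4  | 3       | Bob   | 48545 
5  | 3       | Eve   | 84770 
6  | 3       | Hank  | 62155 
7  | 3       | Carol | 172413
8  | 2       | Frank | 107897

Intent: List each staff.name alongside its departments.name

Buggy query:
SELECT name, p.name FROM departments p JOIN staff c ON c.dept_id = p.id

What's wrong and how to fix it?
Bug: 'name' exists in both joined tables, so the database can't tell which one is meant

Fix: Prefix ambiguous columns with the table alias

Corrected query:
SELECT c.name, p.name FROM departments p JOIN staff c ON c.dept_id = p.id

Result:
name  | name       
------+------------
Hank  | Legal      
Dave  | Finance    
Eve   | Engineering
Bob   | Finance    
Eve   | Finance    
Hank  | Finance    
Carol | Finance    
Frank | Legal      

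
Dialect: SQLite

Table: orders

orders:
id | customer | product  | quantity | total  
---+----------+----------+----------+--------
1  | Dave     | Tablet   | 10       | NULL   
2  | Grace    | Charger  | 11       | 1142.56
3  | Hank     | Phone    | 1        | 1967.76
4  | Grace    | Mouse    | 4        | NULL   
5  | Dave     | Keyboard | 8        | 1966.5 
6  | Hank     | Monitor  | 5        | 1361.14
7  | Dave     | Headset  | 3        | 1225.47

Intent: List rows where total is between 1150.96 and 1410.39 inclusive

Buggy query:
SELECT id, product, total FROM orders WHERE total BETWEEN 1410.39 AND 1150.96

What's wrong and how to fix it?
Bug: BETWEEN expects the lower bound first; with 1410.39 AND 1150.96 the range is empty

Fix: Swap the bounds so the smaller value comes first

Corrected query:
SELECT id, product, total FROM orders WHERE total BETWEEN 1150.96 AND 1410.39

Result:
id | product | total  
---+---------+--------
6  | Monitor | 1361.14
7  | Headset | 1225.47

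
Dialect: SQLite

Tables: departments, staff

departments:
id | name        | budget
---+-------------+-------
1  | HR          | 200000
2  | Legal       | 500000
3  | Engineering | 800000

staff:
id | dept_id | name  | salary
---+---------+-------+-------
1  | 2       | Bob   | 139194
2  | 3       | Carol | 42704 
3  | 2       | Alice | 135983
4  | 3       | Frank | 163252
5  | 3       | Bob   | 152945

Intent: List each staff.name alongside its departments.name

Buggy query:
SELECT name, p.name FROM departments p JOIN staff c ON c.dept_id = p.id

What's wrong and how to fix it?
Bug: 'name' exists in both joined tables, so the database can't tell which one is meant

Fix: Qualify the column with its table alias (c.name)

Corrected query:
SELECT c.name, p.name FROM departments p JOIN staff c ON c.dept_id = p.id

Result:
name  | name       
------+------------
Bob   | Legal      
Carol | Engineering
Alice | Legal      
Frank | Engineering
Bob   | Engineering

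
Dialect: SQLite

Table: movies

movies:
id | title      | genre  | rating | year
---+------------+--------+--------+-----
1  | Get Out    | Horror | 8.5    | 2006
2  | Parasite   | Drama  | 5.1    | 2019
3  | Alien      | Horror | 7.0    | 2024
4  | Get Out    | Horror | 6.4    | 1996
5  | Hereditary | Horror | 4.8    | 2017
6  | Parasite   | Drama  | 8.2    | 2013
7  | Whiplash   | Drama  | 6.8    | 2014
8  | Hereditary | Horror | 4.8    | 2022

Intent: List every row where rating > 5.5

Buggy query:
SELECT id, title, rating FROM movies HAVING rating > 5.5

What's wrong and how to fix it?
Bug: This is a non-aggregate query (no GROUP BY, no aggregates), so in SQLite the HAVING clause is invalid here; a row-level condition belongs in WHERE

Fix: Use WHERE for row-level filtering

Corrected query:
SELECT id, title, rating FROM movies WHERE rating > 5.5

Result:
id | title    | rating
---+----------+-------
1  | Get Out  | 8.5   
3  | Alien    | 7     
4  | Get Out  | 6.4   
6  | Parasite | 8.2   
7  | Whiplash | 6.8   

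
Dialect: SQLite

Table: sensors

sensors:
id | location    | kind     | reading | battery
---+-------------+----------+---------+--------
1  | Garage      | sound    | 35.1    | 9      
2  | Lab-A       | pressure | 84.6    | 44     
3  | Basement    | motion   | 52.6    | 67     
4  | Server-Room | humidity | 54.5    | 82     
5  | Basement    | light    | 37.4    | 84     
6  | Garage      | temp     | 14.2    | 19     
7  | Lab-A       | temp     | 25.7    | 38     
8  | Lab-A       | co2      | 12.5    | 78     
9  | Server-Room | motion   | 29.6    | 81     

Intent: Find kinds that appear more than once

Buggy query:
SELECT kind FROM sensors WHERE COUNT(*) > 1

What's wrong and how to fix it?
Bug: COUNT(*) is an aggregate and cannot be used in WHERE

Fix: Group first, then use HAVING for the count condition

Corrected query:
SELECT kind FROM sensors GROUP BY kind HAVING COUNT(*) > 1

Result:
kind  
------
motion
temp  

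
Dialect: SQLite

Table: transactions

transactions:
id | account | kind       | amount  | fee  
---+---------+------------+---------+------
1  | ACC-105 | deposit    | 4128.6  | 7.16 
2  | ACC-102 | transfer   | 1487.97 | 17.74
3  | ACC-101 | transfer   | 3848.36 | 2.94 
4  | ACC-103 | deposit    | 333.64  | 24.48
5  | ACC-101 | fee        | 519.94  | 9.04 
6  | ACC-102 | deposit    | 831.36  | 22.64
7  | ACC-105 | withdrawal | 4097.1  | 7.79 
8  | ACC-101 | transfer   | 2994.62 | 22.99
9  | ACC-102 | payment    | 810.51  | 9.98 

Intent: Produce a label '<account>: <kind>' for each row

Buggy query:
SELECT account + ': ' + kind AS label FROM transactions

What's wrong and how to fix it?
Bug: '+' is numeric addition; on text columns SQLite converts them to 0 instead of concatenating

Fix: Replace + with || to concatenate text

Corrected query:
SELECT account || ': ' || kind AS label FROM transactions

Result:
label              
-------------------
ACC-105: deposit   
ACC-102: transfer  
ACC-101: transfer  
ACC-103: deposit   
ACC-101: fee       
ACC-102: deposit   
ACC-105: withdrawal
ACC-101: transfer  
ACC-102: payment   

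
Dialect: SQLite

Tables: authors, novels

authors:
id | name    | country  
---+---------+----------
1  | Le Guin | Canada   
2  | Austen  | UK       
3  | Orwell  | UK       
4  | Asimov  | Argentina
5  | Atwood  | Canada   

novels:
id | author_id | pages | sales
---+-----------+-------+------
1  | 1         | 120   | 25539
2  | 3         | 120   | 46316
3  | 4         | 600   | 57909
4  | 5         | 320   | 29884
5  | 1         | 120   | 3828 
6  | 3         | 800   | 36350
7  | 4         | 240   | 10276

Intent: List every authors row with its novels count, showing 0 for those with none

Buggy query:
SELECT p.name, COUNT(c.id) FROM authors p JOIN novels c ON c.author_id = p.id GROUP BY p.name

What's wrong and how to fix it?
Bug: INNER JOIN drops authors rows that have no matching novels rows

Fix: Switch to LEFT JOIN to retain unmatched parent rows

Corrected query:
SELECT p.name, COUNT(c.id) FROM authors p LEFT JOIN novels c ON c.author_id = p.id GROUP BY p.name

Result:
name    | COUNT(c.id)
--------+------------
Asimov  | 2          
Atwood  | 1          
Austen  | 0          
Le Guin | 2          
Orwell  | 2          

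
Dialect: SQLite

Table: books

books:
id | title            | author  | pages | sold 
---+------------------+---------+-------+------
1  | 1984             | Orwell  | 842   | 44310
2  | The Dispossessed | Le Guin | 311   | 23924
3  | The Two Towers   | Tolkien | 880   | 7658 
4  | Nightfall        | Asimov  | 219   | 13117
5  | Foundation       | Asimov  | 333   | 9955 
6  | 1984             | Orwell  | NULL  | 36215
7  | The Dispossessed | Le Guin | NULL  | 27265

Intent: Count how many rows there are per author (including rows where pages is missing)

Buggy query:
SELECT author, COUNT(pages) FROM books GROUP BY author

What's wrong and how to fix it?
Bug: COUNT(pages) skips NULLs, so groups with missing pages are undercounted

Fix: Use COUNT(*) to count all rows regardless of NULL

Corrected query:
SELECT author, COUNT(*) FROM books GROUP BY author

Result:
author  | COUNT(*)
--------+---------
Asimov  | 2       
Le Guin | 2       
Orwell  | 2       
Tolkien | 1       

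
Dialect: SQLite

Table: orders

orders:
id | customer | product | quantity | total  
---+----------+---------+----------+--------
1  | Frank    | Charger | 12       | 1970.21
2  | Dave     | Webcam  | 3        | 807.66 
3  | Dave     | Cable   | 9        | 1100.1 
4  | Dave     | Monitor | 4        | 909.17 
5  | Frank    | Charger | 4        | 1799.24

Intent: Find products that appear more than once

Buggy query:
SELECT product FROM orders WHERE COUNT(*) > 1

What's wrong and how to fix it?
Bug: WHERE can't reference COUNT(*); aggregates are computed after WHERE

Fix: Group first, then use HAVING for the count condition

Corrected query:
SELECT product FROM orders GROUP BY product HAVING COUNT(*) > 1

Result:
product
-------
Charger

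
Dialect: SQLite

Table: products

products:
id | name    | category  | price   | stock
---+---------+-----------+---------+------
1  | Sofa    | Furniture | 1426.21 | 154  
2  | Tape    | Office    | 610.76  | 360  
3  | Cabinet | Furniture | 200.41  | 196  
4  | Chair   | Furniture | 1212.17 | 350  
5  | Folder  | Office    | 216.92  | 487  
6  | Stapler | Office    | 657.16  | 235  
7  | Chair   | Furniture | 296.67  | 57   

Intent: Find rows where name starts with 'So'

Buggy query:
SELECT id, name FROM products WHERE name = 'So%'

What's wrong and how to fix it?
Bug: '=' compares the literal string including the % character; pattern matching needs LIKE

Fix: Replace '=' with LIKE so 'So%' is treated as a pattern

Corrected query:
SELECT id, name FROM products WHERE name LIKE 'So%'

Result:
id | name
---+-----
1  | Sofa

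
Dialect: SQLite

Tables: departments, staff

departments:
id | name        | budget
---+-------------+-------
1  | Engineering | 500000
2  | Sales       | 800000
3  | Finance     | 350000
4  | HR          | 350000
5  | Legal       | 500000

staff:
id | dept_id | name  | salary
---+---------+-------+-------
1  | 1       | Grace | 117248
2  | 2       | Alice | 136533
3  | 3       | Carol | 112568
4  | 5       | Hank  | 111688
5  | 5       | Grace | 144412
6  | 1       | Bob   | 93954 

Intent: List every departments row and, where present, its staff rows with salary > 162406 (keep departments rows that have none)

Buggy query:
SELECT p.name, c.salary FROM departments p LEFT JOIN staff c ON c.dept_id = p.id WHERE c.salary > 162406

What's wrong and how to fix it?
Bug: A WHERE condition on the right-hand table after LEFT JOIN drops unmatched parents

Fix: Put 'c.salary > 162406' in the JOIN's ON clause instead of WHERE

Corrected query:
SELECT p.name, c.salary FROM departments p LEFT JOIN staff c ON c.dept_id = p.id AND c.salary > 162406

Result:
name        | salary
------------+-------
Engineering | NULL  
Sales       | NULL  
Finance     | NULL  
HR          | NULL  
Legal       | NULL  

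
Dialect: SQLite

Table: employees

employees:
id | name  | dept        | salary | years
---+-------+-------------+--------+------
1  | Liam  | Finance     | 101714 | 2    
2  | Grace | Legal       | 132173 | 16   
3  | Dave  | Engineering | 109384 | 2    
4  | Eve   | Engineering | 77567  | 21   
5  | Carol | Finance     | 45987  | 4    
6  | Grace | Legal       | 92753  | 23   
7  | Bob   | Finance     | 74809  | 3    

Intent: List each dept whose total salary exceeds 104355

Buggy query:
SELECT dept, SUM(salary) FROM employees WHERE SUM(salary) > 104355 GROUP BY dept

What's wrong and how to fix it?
Bug: WHERE runs before GROUP BY, so aggregates aren't available there

Fix: Move the aggregate condition to a HAVING clause

Corrected query:
SELECT dept, SUM(salary) FROM employees GROUP BY dept HAVING SUM(salary) > 104355

Result:
dept        | SUM(salary)
------------+------------
Engineering | 186951     
Finance     | 222510     
Legal       | 224926     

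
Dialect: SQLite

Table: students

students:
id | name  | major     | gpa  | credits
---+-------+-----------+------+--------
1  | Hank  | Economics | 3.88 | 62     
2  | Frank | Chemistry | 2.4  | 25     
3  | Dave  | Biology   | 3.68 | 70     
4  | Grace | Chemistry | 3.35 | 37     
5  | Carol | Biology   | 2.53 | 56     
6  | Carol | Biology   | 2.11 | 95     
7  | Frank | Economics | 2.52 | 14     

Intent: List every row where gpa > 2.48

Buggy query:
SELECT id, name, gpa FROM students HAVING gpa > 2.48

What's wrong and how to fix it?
Bug: This is a non-aggregate query (no GROUP BY, no aggregates), so in SQLite the HAVING clause is invalid here; a row-level condition belongs in WHERE

Fix: Use WHERE for row-level filtering

Corrected query:
SELECT id, name, gpa FROM students WHERE gpa > 2.48

Result:
id | name  | gpa 
---+-------+-----
1  | Hank  | 3.88
3  | Dave  | 3.68
4  | Grace | 3.35
5  | Carol | 2.53
7  | Frank | 2.52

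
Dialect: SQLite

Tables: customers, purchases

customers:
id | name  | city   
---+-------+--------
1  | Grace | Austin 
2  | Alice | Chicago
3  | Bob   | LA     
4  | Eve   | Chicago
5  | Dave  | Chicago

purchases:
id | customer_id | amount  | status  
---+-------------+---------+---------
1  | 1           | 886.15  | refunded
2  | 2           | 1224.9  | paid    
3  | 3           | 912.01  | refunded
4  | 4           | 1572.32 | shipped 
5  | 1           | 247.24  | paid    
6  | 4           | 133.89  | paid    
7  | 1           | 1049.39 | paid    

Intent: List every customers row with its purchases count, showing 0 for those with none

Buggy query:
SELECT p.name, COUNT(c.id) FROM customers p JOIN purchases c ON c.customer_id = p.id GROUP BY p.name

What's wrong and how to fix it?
Bug: INNER JOIN drops customers rows that have no matching purchases rows

Fix: Switch to LEFT JOIN to retain unmatched parent rows

Corrected query:
SELECT p.name, COUNT(c.id) FROM customers p LEFT JOIN purchases c ON c.customer_id = p.id GROUP BY p.name

Result:
name  | COUNT(c.id)
------+------------
Alice | 1          
Bob   | 1          
Dave  | 0          
Eve   | 2          
Grace | 3          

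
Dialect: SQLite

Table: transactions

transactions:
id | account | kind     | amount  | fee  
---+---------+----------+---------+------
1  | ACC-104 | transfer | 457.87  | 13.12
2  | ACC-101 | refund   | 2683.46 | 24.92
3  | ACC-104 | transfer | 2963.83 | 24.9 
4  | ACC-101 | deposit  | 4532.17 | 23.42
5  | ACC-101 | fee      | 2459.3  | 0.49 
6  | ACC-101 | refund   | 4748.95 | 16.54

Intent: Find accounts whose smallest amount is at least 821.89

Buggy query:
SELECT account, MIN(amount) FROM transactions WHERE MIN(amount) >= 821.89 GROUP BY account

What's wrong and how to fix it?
Bug: MIN() in WHERE is a misuse of aggregate

Fix: Use HAVING for the per-group MIN condition

Corrected query:
SELECT account, MIN(amount) FROM transactions GROUP BY account HAVING MIN(amount) >= 821.89

Result:
account | MIN(amount)
--------+------------
ACC-101 | 2459.3     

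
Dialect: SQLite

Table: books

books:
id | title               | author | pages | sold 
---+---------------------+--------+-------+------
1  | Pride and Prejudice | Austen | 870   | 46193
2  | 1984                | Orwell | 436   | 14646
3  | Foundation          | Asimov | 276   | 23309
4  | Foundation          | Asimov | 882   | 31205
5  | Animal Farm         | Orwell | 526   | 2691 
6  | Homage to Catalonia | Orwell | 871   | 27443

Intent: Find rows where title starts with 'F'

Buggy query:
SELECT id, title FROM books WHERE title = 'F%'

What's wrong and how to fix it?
Bug: '=' compares the literal string including the % character; pattern matching needs LIKE

Fix: Use LIKE for wildcard pattern matching

Corrected query:
SELECT id, title FROM books WHERE title LIKE 'F%'

Result:
id | title     
---+-----------
3  | Foundation
4  | Foundation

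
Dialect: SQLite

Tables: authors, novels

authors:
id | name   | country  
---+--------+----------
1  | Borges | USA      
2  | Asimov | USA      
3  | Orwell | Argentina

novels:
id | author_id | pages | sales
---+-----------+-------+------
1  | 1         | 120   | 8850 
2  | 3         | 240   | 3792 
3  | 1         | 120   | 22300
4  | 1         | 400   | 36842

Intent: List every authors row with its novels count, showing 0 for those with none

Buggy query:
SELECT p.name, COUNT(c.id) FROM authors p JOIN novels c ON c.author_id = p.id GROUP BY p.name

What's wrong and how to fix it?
Bug: An inner join excludes parents with zero children

Fix: Use LEFT JOIN so parents without children still appear (COUNT(c.id) gives 0)

Corrected query:
SELECT p.name, COUNT(c.id) FROM authors p LEFT JOIN novels c ON c.author_id = p.id GROUP BY p.name

Result:
name   | COUNT(c.id)
-------+------------
Asimov | 0          
Borges | 3          
Orwell | 1          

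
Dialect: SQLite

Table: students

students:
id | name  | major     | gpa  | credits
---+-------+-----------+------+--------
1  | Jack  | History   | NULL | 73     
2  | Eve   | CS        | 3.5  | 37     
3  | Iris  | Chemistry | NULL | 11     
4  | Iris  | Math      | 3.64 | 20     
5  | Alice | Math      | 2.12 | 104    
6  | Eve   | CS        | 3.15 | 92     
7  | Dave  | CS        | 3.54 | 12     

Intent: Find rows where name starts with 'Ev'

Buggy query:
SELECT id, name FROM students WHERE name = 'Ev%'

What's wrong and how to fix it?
Bug: '=' compares the literal string including the % character; pattern matching needs LIKE

Fix: Replace '=' with LIKE so 'Ev%' is treated as a pattern

Corrected query:
SELECT id, name FROM students WHERE name LIKE 'Ev%'

Result:
id | name
---+-----
2  | Eve 
6  | Eve 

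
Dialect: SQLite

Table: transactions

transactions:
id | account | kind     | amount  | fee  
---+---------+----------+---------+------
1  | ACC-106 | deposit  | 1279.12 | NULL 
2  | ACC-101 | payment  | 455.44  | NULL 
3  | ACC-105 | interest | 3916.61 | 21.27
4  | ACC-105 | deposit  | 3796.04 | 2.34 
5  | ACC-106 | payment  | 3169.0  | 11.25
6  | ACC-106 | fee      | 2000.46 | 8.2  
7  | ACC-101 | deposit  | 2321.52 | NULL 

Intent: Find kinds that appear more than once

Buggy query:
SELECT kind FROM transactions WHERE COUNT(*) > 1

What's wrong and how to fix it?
Bug: WHERE can't reference COUNT(*); aggregates are computed after WHERE

Fix: Group first, then use HAVING for the count condition

Corrected query:
SELECT kind FROM transactions GROUP BY kind HAVING COUNT(*) > 1

Result:
kind   
-------
deposit
payment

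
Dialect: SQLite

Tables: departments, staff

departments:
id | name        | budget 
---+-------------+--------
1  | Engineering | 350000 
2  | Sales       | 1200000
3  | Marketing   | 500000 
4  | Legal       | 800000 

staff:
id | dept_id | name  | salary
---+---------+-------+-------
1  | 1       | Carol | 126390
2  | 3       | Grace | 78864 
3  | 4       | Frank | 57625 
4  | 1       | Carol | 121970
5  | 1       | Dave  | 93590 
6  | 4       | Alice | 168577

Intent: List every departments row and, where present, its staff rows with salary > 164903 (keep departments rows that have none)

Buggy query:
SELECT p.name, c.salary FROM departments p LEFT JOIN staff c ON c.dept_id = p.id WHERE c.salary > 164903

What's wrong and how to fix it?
Bug: Filtering c.salary in WHERE discards the NULL rows produced by LEFT JOIN, turning it into an inner join

Fix: Put 'c.salary > 164903' in the JOIN's ON clause instead of WHERE

Corrected query:
SELECT p.name, c.salary FROM departments p LEFT JOIN staff c ON c.dept_id = p.id AND c.salary > 164903

Result:
name        | salary
------------+-------
Engineering | NULL  
Sales       | NULL  
Marketing   | NULL  
Legal       | 168577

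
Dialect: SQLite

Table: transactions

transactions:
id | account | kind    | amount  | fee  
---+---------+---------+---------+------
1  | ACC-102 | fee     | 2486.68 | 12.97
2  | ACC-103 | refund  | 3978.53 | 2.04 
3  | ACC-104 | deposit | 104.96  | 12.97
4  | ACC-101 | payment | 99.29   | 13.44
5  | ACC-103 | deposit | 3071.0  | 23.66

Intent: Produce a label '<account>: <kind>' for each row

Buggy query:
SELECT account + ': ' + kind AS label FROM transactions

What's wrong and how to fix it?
Bug: '+' is numeric addition; on text columns SQLite converts them to 0 instead of concatenating

Fix: Replace + with || to concatenate text

Corrected query:
SELECT account || ': ' || kind AS label FROM transactions

Result:
label           
----------------
ACC-102: fee    
ACC-103: refund 
ACC-104: deposit
ACC-101: payment
ACC-103: deposit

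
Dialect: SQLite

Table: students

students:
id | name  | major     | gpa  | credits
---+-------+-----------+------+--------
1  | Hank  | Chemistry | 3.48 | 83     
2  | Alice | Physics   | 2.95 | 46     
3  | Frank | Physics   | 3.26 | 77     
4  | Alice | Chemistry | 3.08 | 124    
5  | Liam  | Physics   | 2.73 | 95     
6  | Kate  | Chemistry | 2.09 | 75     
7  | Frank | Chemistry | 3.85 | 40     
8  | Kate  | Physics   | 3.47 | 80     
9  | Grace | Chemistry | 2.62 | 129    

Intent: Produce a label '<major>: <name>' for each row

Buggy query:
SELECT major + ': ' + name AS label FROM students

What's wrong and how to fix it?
Bug: SQLite uses || for string concatenation; + coerces text to numbers (yielding 0)

Fix: Replace + with || to concatenate text

Corrected query:
SELECT major || ': ' || name AS label FROM students

Result:
label           
----------------
Chemistry: Hank 
Physics: Alice  
Physics: Frank  
Chemistry: Alice
Physics: Liam   
Chemistry: Kate 
Chemistry: Frank
Physics: Kate   
Chemistry: Grace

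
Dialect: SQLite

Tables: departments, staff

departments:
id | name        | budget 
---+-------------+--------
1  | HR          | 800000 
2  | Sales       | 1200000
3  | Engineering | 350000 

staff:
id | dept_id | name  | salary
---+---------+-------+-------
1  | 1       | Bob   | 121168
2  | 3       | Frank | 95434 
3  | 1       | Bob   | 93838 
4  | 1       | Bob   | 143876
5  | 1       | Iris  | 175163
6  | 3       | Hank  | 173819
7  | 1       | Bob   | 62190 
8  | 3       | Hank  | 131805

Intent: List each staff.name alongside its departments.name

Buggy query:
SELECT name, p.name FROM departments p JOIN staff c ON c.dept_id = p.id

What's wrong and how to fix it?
Bug: Both tables have a 'name' column; the unqualified reference is ambiguous

Fix: Prefix ambiguous columns with the table alias

Corrected query:
SELECT c.name, p.name FROM departments p JOIN staff c ON c.dept_id = p.id

Result:
name  | name       
------+------------
Bob   | HR         
Frank | Engineering
Bob   | HR         
Bob   | HR         
Iris  | HR         
Hank  | Engineering
Bob   | HR         
Hank  | Engineering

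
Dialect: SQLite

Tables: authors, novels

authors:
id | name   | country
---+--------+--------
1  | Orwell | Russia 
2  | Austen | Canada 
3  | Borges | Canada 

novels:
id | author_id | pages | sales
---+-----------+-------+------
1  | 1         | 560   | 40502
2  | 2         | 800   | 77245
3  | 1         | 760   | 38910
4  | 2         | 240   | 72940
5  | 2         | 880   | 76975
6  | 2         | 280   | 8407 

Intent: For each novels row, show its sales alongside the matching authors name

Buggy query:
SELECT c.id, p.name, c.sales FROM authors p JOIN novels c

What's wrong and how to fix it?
Bug: Missing join condition: each novels row is matched to all authors rows instead of just its own

Fix: Add ON c.author_id = p.id to the JOIN

Corrected query:
SELECT c.id, p.name, c.sales FROM authors p JOIN novels c ON c.author_id = p.id

Result:
id | name   | sales
---+--------+------
1  | Orwell | 40502
2  | Austen | 77245
3  | Orwell | 38910
4  | Austen | 72940
5  | Austen | 76975
6  | Austen | 8407 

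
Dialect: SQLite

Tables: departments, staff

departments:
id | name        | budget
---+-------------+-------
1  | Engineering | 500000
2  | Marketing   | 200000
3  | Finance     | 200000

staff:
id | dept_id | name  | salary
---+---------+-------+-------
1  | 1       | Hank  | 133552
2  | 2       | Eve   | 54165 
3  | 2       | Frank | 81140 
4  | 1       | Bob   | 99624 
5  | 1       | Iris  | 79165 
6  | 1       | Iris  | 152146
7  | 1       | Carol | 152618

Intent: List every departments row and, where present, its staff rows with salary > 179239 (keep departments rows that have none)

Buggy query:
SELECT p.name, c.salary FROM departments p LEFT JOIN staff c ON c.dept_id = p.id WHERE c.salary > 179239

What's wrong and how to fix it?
Bug: Filtering c.salary in WHERE discards the NULL rows produced by LEFT JOIN, turning it into an inner join

Fix: Move the right-table condition into the ON clause so unmatched parents are kept

Corrected query:
SELECT p.name, c.salary FROM departments p LEFT JOIN staff c ON c.dept_id = p.id AND c.salary > 179239

Result:
name        | salary
------------+-------
Engineering | NULL  
Marketing   | NULL  
Finance     | NULL  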